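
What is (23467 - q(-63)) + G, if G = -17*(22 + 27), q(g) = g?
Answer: 22697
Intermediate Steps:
G = -833 (G = -17*49 = -833)
(23467 - q(-63)) + G = (23467 - 1*(-63)) - 833 = (23467 + 63) - 833 = 23530 - 833 = 22697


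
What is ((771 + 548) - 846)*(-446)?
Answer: -210958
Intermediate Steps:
((771 + 548) - 846)*(-446) = (1319 - 846)*(-446) = 473*(-446) = -210958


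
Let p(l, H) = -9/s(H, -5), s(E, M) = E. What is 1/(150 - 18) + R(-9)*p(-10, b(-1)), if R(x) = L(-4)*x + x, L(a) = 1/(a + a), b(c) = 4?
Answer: 18719/1056 ≈ 17.726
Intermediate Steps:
L(a) = 1/(2*a)
p(l, H) = -9/H
R(x) = 7*x/8 (R(x) = ((½)/(-4))*x + x = ((½)*(-¼))*x + x = -x/8 + x = 7*x/8)
1/(150 - 18) + R(-9)*p(-10, b(-1)) = 1/(150 - 18) + ((7/8)*(-9))*(-9/4) = 1/132 - (-567)/(8*4) = 1/132 - 63/8*(-9/4) = 1/132 + 567/32 = 18719/1056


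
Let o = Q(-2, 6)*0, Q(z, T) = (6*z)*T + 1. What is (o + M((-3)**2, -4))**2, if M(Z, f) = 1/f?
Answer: 1/16 ≈ 0.062500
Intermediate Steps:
Q(z, T) = 1 + 6*T*z (Q(z, T) = 6*T*z + 1 = 1 + 6*T*z)
o = 0 (o = (1 + 6*6*(-2))*0 = (1 - 72)*0 = -71*0 = 0)
(o + M((-3)**2, -4))**2 = (0 + 1/(-4))**2 = (0 - 1/4)**2 = (-1/4)**2 = 1/16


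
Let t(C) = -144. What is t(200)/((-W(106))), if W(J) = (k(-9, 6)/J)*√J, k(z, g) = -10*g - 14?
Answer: -72*√106/37 ≈ -20.035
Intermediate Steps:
k(z, g) = -14 - 10*g
W(J) = -74/√J (W(J) = ((-14 - 10*6)/J)*√J = ((-14 - 60)/J)*√J = (-74/J)*√J = -74/√J)
t(200)/((-W(106))) = -144*√106/74 = -72*√106/37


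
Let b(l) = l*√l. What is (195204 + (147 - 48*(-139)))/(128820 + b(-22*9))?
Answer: 722905635/461176522 + 6666759*I*√22/922353044 ≈ 1.5675 + 0.033902*I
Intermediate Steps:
b(l) = l^(3/2)
(195204 + (147 - 48*(-139)))/(128820 + b(-22*9)) = (195204 + (147 - 48*(-139)))/(128820 + (-22*9)^(3/2)) = (195204 + (147 + 6672))/(128820 + (-198)^(3/2)) = (195204 + 6819)/(128820 - 594*I*√22) = 202023/(128820 - 594*I*√22)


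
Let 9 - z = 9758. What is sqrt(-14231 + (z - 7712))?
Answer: 2*I*sqrt(7923) ≈ 178.02*I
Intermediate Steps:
z = -9749 (z = 9 - 1*9758 = 9 - 9758 = -9749)
sqrt(-14231 + (z - 7712)) = sqrt(-14231 + (-9749 - 7712)) = sqrt(-14231 - 17461) = sqrt(-31692) = 2*I*sqrt(7923)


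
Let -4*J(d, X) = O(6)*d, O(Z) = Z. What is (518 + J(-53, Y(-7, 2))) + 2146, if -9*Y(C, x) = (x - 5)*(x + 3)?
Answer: 5487/2 ≈ 2743.5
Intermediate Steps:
Y(C, x) = -(-5 + x)*(3 + x)/9 (Y(C, x) = -(x - 5)*(x + 3)/9 = -(-5 + x)*(3 + x)/9)
J(d, X) = -3*d/2
(518 + J(-53, Y(-7, 2))) + 2146 = (518 - 3/2*(-53)) + 2146 = (518 + 159/2) + 2146 = 1195/2 + 2146 = 5487/2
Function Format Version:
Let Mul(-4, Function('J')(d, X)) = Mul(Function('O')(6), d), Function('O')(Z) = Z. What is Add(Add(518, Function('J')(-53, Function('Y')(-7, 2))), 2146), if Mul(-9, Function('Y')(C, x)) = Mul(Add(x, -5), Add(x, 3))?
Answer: Rational(5487, 2) ≈ 2743.5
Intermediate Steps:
Function('Y')(C, x) = Mul(Rational(-1, 9), Add(-5, x), Add(3, x)) (Function('Y')(C, x) = Mul(Rational(-1, 9), Mul(Add(x, -5), Add(x, 3))) = Mul(Rational(-1, 9), Mul(Add(-5, x), Add(3, x))) = Mul(Rational(-1, 9), Add(-5, x), Add(3, x)))
Function('J')(d, X) = Mul(Rational(-3, 2), d) (Function('J')(d, X) = Mul(Rational(-1, 4), Mul(6, d)) = Mul(Rational(-3, 2), d))
Add(Add(518, Function('J')(-53, Function('Y')(-7, 2))), 2146) = Add(Add(518, Mul(Rational(-3, 2), -53)), 2146) = Add(Add(518, Rational(159, 2)), 2146) = Add(Rational(1195, 2), 2146) = Rational(5487, 2)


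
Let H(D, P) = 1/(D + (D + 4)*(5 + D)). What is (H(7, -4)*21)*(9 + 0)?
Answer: 189/139 ≈ 1.3597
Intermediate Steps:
H(D, P) = 1/(D + (4 + D)*(5 + D))
(H(7, -4)*21)*(9 + 0) = (21/(20 + 7**2 + 10*7))*(9 + 0) = (21/(20 + 49 + 70))*9 = (21/139)*9 = 189/139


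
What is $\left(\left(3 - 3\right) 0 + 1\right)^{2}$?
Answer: $1$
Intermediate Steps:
$\left(\left(3 - 3\right) 0 + 1\right)^{2} = \left(0 \cdot 0 + 1\right)^{2} = \left(0 + 1\right)^{2} = 1^{2} = 1$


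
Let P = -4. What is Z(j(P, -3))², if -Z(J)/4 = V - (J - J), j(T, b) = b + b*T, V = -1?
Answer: 16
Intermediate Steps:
j(T, b) = b + T*b
Z(J) = 4 (Z(J) = -4*(-1 - (J - J)) = -4*(-1 - 1*0) = -4*(-1 + 0) = -4*(-1) = 4)
Z(j(P, -3))² = 4² = 16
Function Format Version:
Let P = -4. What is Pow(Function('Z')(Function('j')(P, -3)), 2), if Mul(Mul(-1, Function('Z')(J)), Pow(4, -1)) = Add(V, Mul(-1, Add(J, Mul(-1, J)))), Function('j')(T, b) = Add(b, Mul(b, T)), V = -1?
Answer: 16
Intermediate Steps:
Function('j')(T, b) = Add(b, Mul(T, b))
Function('Z')(J) = 4 (Function('Z')(J) = Mul(-4, Add(-1, Mul(-1, Add(J, Mul(-1, J))))) = Mul(-4, Add(-1, Mul(-1, 0))) = Mul(-4, Add(-1, 0)) = Mul(-4, -1) = 4)
Pow(Function('Z')(Function('j')(P, -3)), 2) = Pow(4, 2) = 16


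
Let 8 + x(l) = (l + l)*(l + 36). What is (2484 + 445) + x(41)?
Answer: 9235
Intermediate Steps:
x(l) = -8 + 2*l*(36 + l) (x(l) = -8 + (l + l)*(l + 36) = -8 + (2*l)*(36 + l) = -8 + 2*l*(36 + l))
(2484 + 445) + x(41) = (2484 + 445) + (-8 + 2*41**2 + 72*41) = 2929 + (-8 + 2*1681 + 2952) = 2929 + (-8 + 3362 + 2952) = 2929 + 6306 = 9235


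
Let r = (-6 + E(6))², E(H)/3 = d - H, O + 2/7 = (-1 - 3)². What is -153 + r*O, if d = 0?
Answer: 62289/7 ≈ 8898.4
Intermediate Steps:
O = 110/7 (O = -2/7 + (-1 - 3)² = -2/7 + (-4)² = -2/7 + 16 = 110/7 ≈ 15.714)
E(H) = -3*H (E(H) = 3*(0 - H) = 3*(-H) = -3*H)
r = 576 (r = (-6 - 3*6)² = (-6 - 18)² = (-24)² = 576)
-153 + r*O = -153 + 576*(110/7) = -153 + 63360/7 = 62289/7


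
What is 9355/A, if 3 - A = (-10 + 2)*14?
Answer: 1871/23 ≈ 81.348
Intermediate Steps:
A = 115 (A = 3 - (-10 + 2)*14 = 3 - (-8)*14 = 3 - 1*(-112) = 3 + 112 = 115)
9355/A = 9355/115 = 9355*(1/115) = 1871/23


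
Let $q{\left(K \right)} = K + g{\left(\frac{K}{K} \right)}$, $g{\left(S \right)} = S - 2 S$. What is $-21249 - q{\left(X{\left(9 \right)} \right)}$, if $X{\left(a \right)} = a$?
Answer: $-21257$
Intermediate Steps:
$g{\left(S \right)} = - S$
$q{\left(K \right)} = -1 + K$ ($q{\left(K \right)} = K - \frac{K}{K} = K - 1 = -1 + K$)
$-21249 - q{\left(X{\left(9 \right)} \right)} = -21249 - \left(-1 + 9\right) = -21249 - 8 = -21257$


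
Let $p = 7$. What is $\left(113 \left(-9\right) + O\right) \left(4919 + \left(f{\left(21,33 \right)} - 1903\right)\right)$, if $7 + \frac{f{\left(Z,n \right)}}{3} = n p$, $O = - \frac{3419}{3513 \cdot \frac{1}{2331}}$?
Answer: $- \frac{14189469360}{1171} \approx -1.2117 \cdot 10^{7}$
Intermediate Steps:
$O = - \frac{2656563}{1171}$ ($O = - \frac{3419}{3513 \cdot \frac{1}{2331}} = - \frac{3419}{\frac{1171}{777}} = \left(-3419\right) \frac{777}{1171} = - \frac{2656563}{1171} \approx -2268.6$)
$f{\left(Z,n \right)} = -21 + 21 n$ ($f{\left(Z,n \right)} = -21 + 3 n 7 = -21 + 3 \cdot 7 n = -21 + 21 n$)
$\left(113 \left(-9\right) + O\right) \left(4919 + \left(f{\left(21,33 \right)} - 1903\right)\right) = \left(113 \left(-9\right) - \frac{2656563}{1171}\right) \left(4919 + \left(\left(-21 + 21 \cdot 33\right) - 1903\right)\right) = \left(-1017 - \frac{2656563}{1171}\right) \left(4919 + \left(\left(-21 + 693\right) - 1903\right)\right) = - \frac{3847470 \left(4919 + \left(672 - 1903\right)\right)}{1171} = - \frac{3847470 \left(4919 - 1231\right)}{1171} = \left(- \frac{3847470}{1171}\right) 3688 = - \frac{14189469360}{1171}$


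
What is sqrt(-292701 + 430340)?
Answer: sqrt(137639) ≈ 371.00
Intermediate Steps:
sqrt(-292701 + 430340) = sqrt(137639)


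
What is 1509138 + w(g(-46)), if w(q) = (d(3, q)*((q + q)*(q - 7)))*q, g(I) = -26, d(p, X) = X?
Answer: 2669154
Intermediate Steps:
w(q) = 2*q³*(-7 + q) (w(q) = (q*((q + q)*(q - 7)))*q = (q*((2*q)*(-7 + q)))*q = (q*(2*q*(-7 + q)))*q = (2*q²*(-7 + q))*q = 2*q³*(-7 + q))
1509138 + w(g(-46)) = 1509138 + 2*(-26)³*(-7 - 26) = 1509138 + 2*(-17576)*(-33) = 1509138 + 1160016 = 2669154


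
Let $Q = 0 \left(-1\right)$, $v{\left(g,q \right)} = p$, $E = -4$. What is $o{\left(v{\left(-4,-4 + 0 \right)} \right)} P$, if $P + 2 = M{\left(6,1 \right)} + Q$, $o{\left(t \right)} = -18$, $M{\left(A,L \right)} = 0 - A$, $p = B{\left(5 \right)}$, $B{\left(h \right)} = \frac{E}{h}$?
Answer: $144$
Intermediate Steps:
$B{\left(h \right)} = - \frac{4}{h}$
$p = - \frac{4}{5} \approx -0.8$
$v{\left(g,q \right)} = - \frac{4}{5}$
$M{\left(A,L \right)} = - A$
$Q = 0$
$P = -8$ ($P = -2 + \left(\left(-1\right) 6 + 0\right) = -2 + \left(-6 + 0\right) = -2 - 6 = -8$)
$o{\left(v{\left(-4,-4 + 0 \right)} \right)} P = \left(-18\right) \left(-8\right) = 144$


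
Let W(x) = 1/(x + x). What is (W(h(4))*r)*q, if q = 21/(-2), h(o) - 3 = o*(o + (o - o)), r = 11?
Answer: -231/76 ≈ -3.0395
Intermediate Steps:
h(o) = 3 + o² (h(o) = 3 + o*(o + (o - o)) = 3 + o*(o + 0) = 3 + o*o = 3 + o²)
q = -21/2 (q = 21*(-½) = -21/2 ≈ -10.500)
W(x) = 1/(2*x)
(W(h(4))*r)*q = ((1/(2*(3 + 4²)))*11)*(-21/2) = ((1/(2*(3 + 16)))*11)*(-21/2) = (((½)/19)*11)*(-21/2) = (((½)*(1/19))*11)*(-21/2) = ((1/38)*11)*(-21/2) = (11/38)*(-21/2) = -231/76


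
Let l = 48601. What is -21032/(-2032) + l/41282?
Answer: 30218758/2621407 ≈ 11.528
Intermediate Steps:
-21032/(-2032) + l/41282 = -21032/(-2032) + 48601/41282 = -21032*(-1/2032) + 48601*(1/41282) = 2629/254 + 48601/41282 = 30218758/2621407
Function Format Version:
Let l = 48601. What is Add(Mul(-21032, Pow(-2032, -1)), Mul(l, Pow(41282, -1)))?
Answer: Rational(30218758, 2621407) ≈ 11.528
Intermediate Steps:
Add(Mul(-21032, Pow(-2032, -1)), Mul(l, Pow(41282, -1))) = Add(Mul(-21032, Pow(-2032, -1)), Mul(48601, Pow(41282, -1))) = Add(Mul(-21032, Rational(-1, 2032)), Mul(48601, Rational(1, 41282))) = Add(Rational(2629, 254), Rational(48601, 41282)) = Rational(30218758, 2621407)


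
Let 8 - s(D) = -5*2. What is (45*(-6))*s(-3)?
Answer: -4860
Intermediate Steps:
s(D) = 18 (s(D) = 8 - (-5)*2 = 8 - 1*(-10) = 8 + 10 = 18)
(45*(-6))*s(-3) = (45*(-6))*18 = -270*18 = -4860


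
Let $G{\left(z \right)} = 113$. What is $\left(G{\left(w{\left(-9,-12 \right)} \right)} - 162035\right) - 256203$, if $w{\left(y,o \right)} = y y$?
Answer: $-418125$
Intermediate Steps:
$w{\left(y,o \right)} = y^{2}$
$\left(G{\left(w{\left(-9,-12 \right)} \right)} - 162035\right) - 256203 = \left(113 - 162035\right) - 256203 = -161922 - 256203 = -418125$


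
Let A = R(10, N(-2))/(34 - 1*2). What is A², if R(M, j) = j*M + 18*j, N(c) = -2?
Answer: 49/16 ≈ 3.0625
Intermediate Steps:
R(M, j) = 18*j + M*j (R(M, j) = M*j + 18*j = 18*j + M*j)
A = -7/4 (A = (-2*(18 + 10))/(34 - 1*2) = (-2*28)/(34 - 2) = -56/32 = -56*1/32 = -7/4 ≈ -1.7500)
A² = (-7/4)² = 49/16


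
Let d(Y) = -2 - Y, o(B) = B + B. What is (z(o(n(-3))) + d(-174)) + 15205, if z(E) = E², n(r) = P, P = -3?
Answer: 15413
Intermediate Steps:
n(r) = -3
o(B) = 2*B
(z(o(n(-3))) + d(-174)) + 15205 = ((2*(-3))² + (-2 - 1*(-174))) + 15205 = ((-6)² + (-2 + 174)) + 15205 = (36 + 172) + 15205 = 208 + 15205 = 15413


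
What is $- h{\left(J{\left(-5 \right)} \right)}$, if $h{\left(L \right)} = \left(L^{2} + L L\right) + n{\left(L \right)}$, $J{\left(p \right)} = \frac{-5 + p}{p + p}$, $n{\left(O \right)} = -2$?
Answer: $0$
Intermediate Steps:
$J{\left(p \right)} = \frac{-5 + p}{2 p}$
$h{\left(L \right)} = -2 + 2 L^{2}$ ($h{\left(L \right)} = \left(L^{2} + L L\right) - 2 = \left(L^{2} + L^{2}\right) - 2 = 2 L^{2} - 2 = -2 + 2 L^{2}$)
$- h{\left(J{\left(-5 \right)} \right)} = - (-2 + 2 \left(\frac{-5 - 5}{2 \left(-5\right)}\right)^{2}) = - (-2 + 2 \left(\frac{1}{2} \left(- \frac{1}{5}\right) \left(-10\right)\right)^{2}) = - (-2 + 2 \cdot 1^{2}) = - (-2 + 2 \cdot 1) = - (-2 + 2) = \left(-1\right) 0 = 0$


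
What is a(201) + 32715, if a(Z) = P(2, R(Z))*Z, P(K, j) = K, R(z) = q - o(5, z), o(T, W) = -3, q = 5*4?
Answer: 33117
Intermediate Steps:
q = 20
R(z) = 23 (R(z) = 20 - 1*(-3) = 20 + 3 = 23)
a(Z) = 2*Z
a(201) + 32715 = 2*201 + 32715 = 402 + 32715 = 33117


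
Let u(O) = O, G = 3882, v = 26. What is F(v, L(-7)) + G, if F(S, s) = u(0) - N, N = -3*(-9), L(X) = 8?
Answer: 3855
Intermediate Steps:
N = 27
F(S, s) = -27 (F(S, s) = 0 - 1*27 = 0 - 27 = -27)
F(v, L(-7)) + G = -27 + 3882 = 3855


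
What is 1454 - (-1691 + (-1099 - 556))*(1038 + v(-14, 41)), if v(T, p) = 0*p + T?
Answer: 3427758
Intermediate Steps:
v(T, p) = T (v(T, p) = 0 + T = T)
1454 - (-1691 + (-1099 - 556))*(1038 + v(-14, 41)) = 1454 - (-1691 + (-1099 - 556))*(1038 - 14) = 1454 - (-1691 - 1655)*1024 = 1454 - (-3346)*1024 = 1454 - 1*(-3426304) = 1454 + 3426304 = 3427758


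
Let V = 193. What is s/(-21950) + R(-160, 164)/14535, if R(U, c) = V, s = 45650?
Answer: -13185728/6380865 ≈ -2.0664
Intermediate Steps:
R(U, c) = 193
s/(-21950) + R(-160, 164)/14535 = 45650/(-21950) + 193/14535 = 45650*(-1/21950) + 193*(1/14535) = -913/439 + 193/14535 = -13185728/6380865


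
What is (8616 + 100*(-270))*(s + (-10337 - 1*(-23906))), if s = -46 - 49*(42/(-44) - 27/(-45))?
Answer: -13690941672/55 ≈ -2.4893e+8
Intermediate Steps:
s = -3149/110 (s = -46 - 49*(42*(-1/44) - 27*(-1/45)) = -46 - 49*(-21/22 + ⅗) = -46 - 49*(-39/110) = -46 + 1911/110 = -3149/110 ≈ -28.627)
(8616 + 100*(-270))*(s + (-10337 - 1*(-23906))) = (8616 + 100*(-270))*(-3149/110 + (-10337 - 1*(-23906))) = (8616 - 27000)*(-3149/110 + (-10337 + 23906)) = -18384*(-3149/110 + 13569) = -18384*1489441/110 = -13690941672/55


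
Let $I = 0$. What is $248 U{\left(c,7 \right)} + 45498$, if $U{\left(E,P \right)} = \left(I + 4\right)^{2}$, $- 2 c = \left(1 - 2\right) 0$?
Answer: $49466$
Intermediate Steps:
$c = 0$ ($c = - \frac{\left(1 - 2\right) 0}{2} = - \frac{\left(-1\right) 0}{2} = \left(- \frac{1}{2}\right) 0 = 0$)
$U{\left(E,P \right)} = 16$ ($U{\left(E,P \right)} = \left(0 + 4\right)^{2} = 4^{2} = 16$)
$248 U{\left(c,7 \right)} + 45498 = 248 \cdot 16 + 45498 = 3968 + 45498 = 49466$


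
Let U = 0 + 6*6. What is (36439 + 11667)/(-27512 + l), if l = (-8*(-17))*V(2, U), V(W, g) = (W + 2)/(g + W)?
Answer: -457007/261228 ≈ -1.7495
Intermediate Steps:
U = 36 (U = 0 + 36 = 36)
V(W, g) = (2 + W)/(W + g)
l = 272/19 (l = (-8*(-17))*((2 + 2)/(2 + 36)) = 136*(4/38) = 136*((1/38)*4) = 136*(2/19) = 272/19 ≈ 14.316)
(36439 + 11667)/(-27512 + l) = (36439 + 11667)/(-27512 + 272/19) = 48106/(-522456/19) = 48106*(-19/522456) = -457007/261228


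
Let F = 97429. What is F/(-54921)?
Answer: -97429/54921 ≈ -1.7740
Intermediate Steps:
F/(-54921) = 97429/(-54921) = 97429*(-1/54921) = -97429/54921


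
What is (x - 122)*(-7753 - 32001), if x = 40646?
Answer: -1610991096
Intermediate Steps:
(x - 122)*(-7753 - 32001) = (40646 - 122)*(-7753 - 32001) = 40524*(-39754) = -1610991096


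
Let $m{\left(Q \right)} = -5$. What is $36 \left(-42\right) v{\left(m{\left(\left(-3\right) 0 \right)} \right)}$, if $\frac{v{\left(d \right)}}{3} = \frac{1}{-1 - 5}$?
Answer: $756$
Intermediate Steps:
$v{\left(d \right)} = - \frac{1}{2}$ ($v{\left(d \right)} = \frac{3}{-1 - 5} = \frac{3}{-6} = 3 \left(- \frac{1}{6}\right) = - \frac{1}{2}$)
$36 \left(-42\right) v{\left(m{\left(\left(-3\right) 0 \right)} \right)} = 36 \left(-42\right) \left(- \frac{1}{2}\right) = \left(-1512\right) \left(- \frac{1}{2}\right) = 756$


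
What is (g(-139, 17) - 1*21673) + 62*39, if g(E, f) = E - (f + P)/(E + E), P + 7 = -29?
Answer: -5391551/278 ≈ -19394.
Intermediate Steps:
P = -36 (P = -7 - 29 = -36)
g(E, f) = E - (-36 + f)/(2*E) (g(E, f) = E - (f - 36)/(E + E) = E - (-36 + f)/(2*E))
(g(-139, 17) - 1*21673) + 62*39 = ((18 + (-139)² - ½*17)/(-139) - 1*21673) + 62*39 = (-(18 + 19321 - 17/2)/139 - 21673) + 2418 = (-1/139*38661/2 - 21673) + 2418 = (-38661/278 - 21673) + 2418 = -6063755/278 + 2418 = -5391551/278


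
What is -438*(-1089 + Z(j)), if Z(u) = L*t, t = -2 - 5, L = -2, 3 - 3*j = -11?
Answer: 470850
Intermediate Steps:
j = 14/3 (j = 1 - ⅓*(-11) = 1 + 11/3 = 14/3 ≈ 4.6667)
t = -7
Z(u) = 14 (Z(u) = -2*(-7) = 14)
-438*(-1089 + Z(j)) = -438*(-1089 + 14) = -438*(-1075) = 470850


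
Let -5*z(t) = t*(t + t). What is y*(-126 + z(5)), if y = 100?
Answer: -13600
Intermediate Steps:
z(t) = -2*t**2/5 (z(t) = -t*(t + t)/5 = -t*2*t/5 = -2*t**2/5)
y*(-126 + z(5)) = 100*(-126 - 2/5*5**2) = 100*(-126 - 2/5*25) = 100*(-126 - 10) = 100*(-136) = -13600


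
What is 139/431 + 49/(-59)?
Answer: -12918/25429 ≈ -0.50800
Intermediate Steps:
139/431 + 49/(-59) = 139*(1/431) + 49*(-1/59) = 139/431 - 49/59 = -12918/25429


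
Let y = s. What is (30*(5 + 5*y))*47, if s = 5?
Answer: 42300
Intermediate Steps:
y = 5
(30*(5 + 5*y))*47 = (30*(5 + 5*5))*47 = (30*(5 + 25))*47 = (30*30)*47 = 900*47 = 42300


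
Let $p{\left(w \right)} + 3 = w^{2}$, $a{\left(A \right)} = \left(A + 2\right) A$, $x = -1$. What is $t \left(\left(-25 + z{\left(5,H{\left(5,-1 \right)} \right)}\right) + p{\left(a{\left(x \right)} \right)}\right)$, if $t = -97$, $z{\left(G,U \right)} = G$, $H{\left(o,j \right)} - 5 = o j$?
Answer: $2134$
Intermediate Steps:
$H{\left(o,j \right)} = 5 + j o$ ($H{\left(o,j \right)} = 5 + o j = 5 + j o$)
$a{\left(A \right)} = A \left(2 + A\right)$ ($a{\left(A \right)} = \left(2 + A\right) A = A \left(2 + A\right)$)
$p{\left(w \right)} = -3 + w^{2}$
$t \left(\left(-25 + z{\left(5,H{\left(5,-1 \right)} \right)}\right) + p{\left(a{\left(x \right)} \right)}\right) = - 97 \left(\left(-25 + 5\right) - \left(3 - \left(- (2 - 1)\right)^{2}\right)\right) = - 97 \left(-20 - \left(3 - \left(\left(-1\right) 1\right)^{2}\right)\right) = - 97 \left(-20 - \left(3 - \left(-1\right)^{2}\right)\right) = - 97 \left(-20 + \left(-3 + 1\right)\right) = - 97 \left(-20 - 2\right) = \left(-97\right) \left(-22\right) = 2134$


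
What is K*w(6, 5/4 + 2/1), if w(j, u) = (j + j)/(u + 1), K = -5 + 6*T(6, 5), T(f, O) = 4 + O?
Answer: 2352/17 ≈ 138.35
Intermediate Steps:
K = 49 (K = -5 + 6*(4 + 5) = -5 + 6*9 = -5 + 54 = 49)
w(j, u) = 2*j/(1 + u) (w(j, u) = (2*j)/(1 + u) = 2*j/(1 + u))
K*w(6, 5/4 + 2/1) = 49*(2*6/(1 + (5/4 + 2/1))) = 49*(2*6/(1 + (5*(¼) + 2*1))) = 49*(2*6/(1 + (5/4 + 2))) = 49*(2*6/(1 + 13/4)) = 49*(2*6/(17/4)) = 49*(2*6*(4/17)) = 49*(48/17) = 2352/17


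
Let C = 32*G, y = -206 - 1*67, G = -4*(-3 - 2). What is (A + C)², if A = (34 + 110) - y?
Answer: 1117249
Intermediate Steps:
G = 20 (G = -4*(-5) = 20)
y = -273 (y = -206 - 67 = -273)
C = 640 (C = 32*20 = 640)
A = 417 (A = (34 + 110) - 1*(-273) = 144 + 273 = 417)
(A + C)² = (417 + 640)² = 1057² = 1117249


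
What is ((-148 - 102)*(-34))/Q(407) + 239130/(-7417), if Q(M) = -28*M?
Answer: -697042495/21131033 ≈ -32.987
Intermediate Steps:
((-148 - 102)*(-34))/Q(407) + 239130/(-7417) = ((-148 - 102)*(-34))/((-28*407)) + 239130/(-7417) = -250*(-34)/(-11396) + 239130*(-1/7417) = 8500*(-1/11396) - 239130/7417 = -2125/2849 - 239130/7417 = -697042495/21131033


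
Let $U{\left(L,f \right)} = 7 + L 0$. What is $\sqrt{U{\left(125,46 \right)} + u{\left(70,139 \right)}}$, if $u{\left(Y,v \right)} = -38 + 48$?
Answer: $\sqrt{17} \approx 4.1231$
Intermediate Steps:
$U{\left(L,f \right)} = 7$ ($U{\left(L,f \right)} = 7 + 0 = 7$)
$u{\left(Y,v \right)} = 10$
$\sqrt{U{\left(125,46 \right)} + u{\left(70,139 \right)}} = \sqrt{7 + 10} = \sqrt{17}$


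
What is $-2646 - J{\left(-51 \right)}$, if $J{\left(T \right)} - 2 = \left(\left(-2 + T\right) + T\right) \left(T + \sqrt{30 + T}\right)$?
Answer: $-7952 + 104 i \sqrt{21} \approx -7952.0 + 476.59 i$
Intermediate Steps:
$J{\left(T \right)} = 2 + \left(-2 + 2 T\right) \left(T + \sqrt{30 + T}\right)$ ($J{\left(T \right)} = 2 + \left(\left(-2 + T\right) + T\right) \left(T + \sqrt{30 + T}\right) = 2 + \left(-2 + 2 T\right) \left(T + \sqrt{30 + T}\right)$)
$-2646 - J{\left(-51 \right)} = -2646 - \left(2 - -102 - 2 \sqrt{30 - 51} + 2 \left(-51\right)^{2} + 2 \left(-51\right) \sqrt{30 - 51}\right) = -2646 - \left(2 + 102 - 2 \sqrt{-21} + 2 \cdot 2601 + 2 \left(-51\right) \sqrt{-21}\right) = -2646 - \left(2 + 102 - 2 i \sqrt{21} + 5202 + 2 \left(-51\right) i \sqrt{21}\right) = -2646 - \left(2 + 102 - 2 i \sqrt{21} + 5202 - 102 i \sqrt{21}\right) = -2646 - \left(5306 - 104 i \sqrt{21}\right) = -7952 + 104 i \sqrt{21}$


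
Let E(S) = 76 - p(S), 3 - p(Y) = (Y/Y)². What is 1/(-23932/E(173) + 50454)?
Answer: 37/1854832 ≈ 1.9948e-5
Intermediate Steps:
p(Y) = 2 (p(Y) = 3 - (Y/Y)² = 3 - 1*1² = 3 - 1*1 = 3 - 1 = 2)
E(S) = 74 (E(S) = 76 - 1*2 = 76 - 2 = 74)
1/(-23932/E(173) + 50454) = 1/(-23932/74 + 50454) = 1/(-23932*1/74 + 50454) = 1/(-11966/37 + 50454) = 1/(1854832/37) = 37/1854832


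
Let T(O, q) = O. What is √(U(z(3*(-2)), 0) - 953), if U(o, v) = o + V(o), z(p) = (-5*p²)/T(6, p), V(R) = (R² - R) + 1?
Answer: 2*I*√13 ≈ 7.2111*I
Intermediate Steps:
V(R) = 1 + R² - R
z(p) = -5*p²/6
U(o, v) = 1 + o² (U(o, v) = o + (1 + o² - o) = 1 + o²)
√(U(z(3*(-2)), 0) - 953) = √((1 + (-5*(3*(-2))²/6)²) - 953) = √((1 + (-⅚*(-6)²)²) - 953) = √((1 + (-⅚*36)²) - 953) = √((1 + (-30)²) - 953) = √((1 + 900) - 953) = √(901 - 953) = √(-52) = 2*I*√13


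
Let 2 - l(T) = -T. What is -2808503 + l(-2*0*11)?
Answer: -2808501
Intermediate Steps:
l(T) = 2 + T (l(T) = 2 - (-1)*T = 2 + T)
-2808503 + l(-2*0*11) = -2808503 + (2 - 2*0*11) = -2808503 + (2 + 0*11) = -2808503 + (2 + 0) = -2808503 + 2 = -2808501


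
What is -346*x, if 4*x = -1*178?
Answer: 15397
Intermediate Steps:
x = -89/2 (x = (-1*178)/4 = (¼)*(-178) = -89/2 ≈ -44.500)
-346*x = -346*(-89/2) = 15397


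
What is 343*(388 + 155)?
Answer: 186249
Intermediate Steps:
343*(388 + 155) = 343*543 = 186249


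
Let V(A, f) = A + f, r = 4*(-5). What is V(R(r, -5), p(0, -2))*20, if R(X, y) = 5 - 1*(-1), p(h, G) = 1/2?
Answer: 130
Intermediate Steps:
p(h, G) = 1/2
r = -20
R(X, y) = 6 (R(X, y) = 5 + 1 = 6)
V(R(r, -5), p(0, -2))*20 = (6 + 1/2)*20 = (13/2)*20 = 130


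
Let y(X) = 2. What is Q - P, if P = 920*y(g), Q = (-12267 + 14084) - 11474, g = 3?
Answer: -11497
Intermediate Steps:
Q = -9657 (Q = 1817 - 11474 = -9657)
P = 1840 (P = 920*2 = 1840)
Q - P = -9657 - 1*1840 = -9657 - 1840 = -11497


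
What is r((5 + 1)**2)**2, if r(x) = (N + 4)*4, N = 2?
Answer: 576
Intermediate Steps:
r(x) = 24 (r(x) = (2 + 4)*4 = 6*4 = 24)
r((5 + 1)**2)**2 = 24**2 = 576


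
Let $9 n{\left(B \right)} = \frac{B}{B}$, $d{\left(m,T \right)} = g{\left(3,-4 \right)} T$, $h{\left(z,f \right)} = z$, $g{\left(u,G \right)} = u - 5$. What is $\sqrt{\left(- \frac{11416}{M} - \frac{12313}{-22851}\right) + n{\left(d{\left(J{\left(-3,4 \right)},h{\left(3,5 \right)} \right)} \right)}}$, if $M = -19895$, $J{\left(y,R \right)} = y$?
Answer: $\frac{2 \sqrt{7025752354247045}}{151540215} \approx 1.1062$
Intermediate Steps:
$g{\left(u,G \right)} = -5 + u$ ($g{\left(u,G \right)} = u - 5 = -5 + u$)
$d{\left(m,T \right)} = - 2 T$ ($d{\left(m,T \right)} = \left(-5 + 3\right) T = - 2 T$)
$n{\left(B \right)} = \frac{1}{9}$ ($n{\left(B \right)} = \frac{B \frac{1}{B}}{9} = \frac{1}{9} \cdot 1 = \frac{1}{9}$)
$\sqrt{\left(- \frac{11416}{M} - \frac{12313}{-22851}\right) + n{\left(d{\left(J{\left(-3,4 \right)},h{\left(3,5 \right)} \right)} \right)}} = \sqrt{\left(- \frac{11416}{-19895} - \frac{12313}{-22851}\right) + \frac{1}{9}} = \sqrt{\left(\left(-11416\right) \left(- \frac{1}{19895}\right) - - \frac{12313}{22851}\right) + \frac{1}{9}} = \sqrt{\left(\frac{11416}{19895} + \frac{12313}{22851}\right) + \frac{1}{9}} = \sqrt{\frac{505834151}{454620645} + \frac{1}{9}} = \sqrt{\frac{556347556}{454620645}} = \frac{2 \sqrt{7025752354247045}}{151540215}$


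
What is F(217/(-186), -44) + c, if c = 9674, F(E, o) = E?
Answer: 58037/6 ≈ 9672.8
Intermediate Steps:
F(217/(-186), -44) + c = 217/(-186) + 9674 = 217*(-1/186) + 9674 = -7/6 + 9674 = 58037/6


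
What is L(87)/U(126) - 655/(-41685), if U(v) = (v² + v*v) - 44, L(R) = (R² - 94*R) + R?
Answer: -99083/132174798 ≈ -0.00074964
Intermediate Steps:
L(R) = R² - 93*R
U(v) = -44 + 2*v² (U(v) = (v² + v²) - 44 = 2*v² - 44 = -44 + 2*v²)
L(87)/U(126) - 655/(-41685) = (87*(-93 + 87))/(-44 + 2*126²) - 655/(-41685) = (87*(-6))/(-44 + 2*15876) - 655*(-1/41685) = -522/(-44 + 31752) + 131/8337 = -522/31708 + 131/8337 = -522*1/31708 + 131/8337 = -261/15854 + 131/8337 = -99083/132174798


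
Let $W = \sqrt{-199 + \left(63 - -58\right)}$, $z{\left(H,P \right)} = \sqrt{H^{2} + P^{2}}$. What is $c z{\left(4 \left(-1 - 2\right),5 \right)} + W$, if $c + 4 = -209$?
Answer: $-2769 + i \sqrt{78} \approx -2769.0 + 8.8318 i$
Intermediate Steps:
$c = -213$ ($c = -4 - 209 = -213$)
$W = i \sqrt{78}$ ($W = \sqrt{-199 + \left(63 + 58\right)} = \sqrt{-199 + 121} = \sqrt{-78} = i \sqrt{78} \approx 8.8318 i$)
$c z{\left(4 \left(-1 - 2\right),5 \right)} + W = - 213 \sqrt{\left(4 \left(-1 - 2\right)\right)^{2} + 5^{2}} + i \sqrt{78} = - 213 \sqrt{\left(4 \left(-3\right)\right)^{2} + 25} + i \sqrt{78} = - 213 \sqrt{\left(-12\right)^{2} + 25} + i \sqrt{78} = - 213 \sqrt{144 + 25} + i \sqrt{78} = - 213 \sqrt{169} + i \sqrt{78} = \left(-213\right) 13 + i \sqrt{78} = -2769 + i \sqrt{78}$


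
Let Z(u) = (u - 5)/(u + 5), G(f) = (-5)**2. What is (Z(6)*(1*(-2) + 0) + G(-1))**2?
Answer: 74529/121 ≈ 615.94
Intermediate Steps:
G(f) = 25
Z(u) = (-5 + u)/(5 + u)
(Z(6)*(1*(-2) + 0) + G(-1))**2 = (((-5 + 6)/(5 + 6))*(1*(-2) + 0) + 25)**2 = ((1/11)*(-2 + 0) + 25)**2 = (((1/11)*1)*(-2) + 25)**2 = ((1/11)*(-2) + 25)**2 = (-2/11 + 25)**2 = (273/11)**2 = 74529/121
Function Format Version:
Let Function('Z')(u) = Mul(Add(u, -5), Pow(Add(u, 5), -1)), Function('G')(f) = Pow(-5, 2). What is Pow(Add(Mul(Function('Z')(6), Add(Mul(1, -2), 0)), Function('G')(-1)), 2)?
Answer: Rational(74529, 121) ≈ 615.94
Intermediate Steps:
Function('G')(f) = 25
Function('Z')(u) = Mul(Pow(Add(5, u), -1), Add(-5, u)) (Function('Z')(u) = Mul(Add(-5, u), Pow(Add(5, u), -1)) = Mul(Pow(Add(5, u), -1), Add(-5, u)))
Pow(Add(Mul(Function('Z')(6), Add(Mul(1, -2), 0)), Function('G')(-1)), 2) = Pow(Add(Mul(Mul(Pow(Add(5, 6), -1), Add(-5, 6)), Add(Mul(1, -2), 0)), 25), 2) = Pow(Add(Mul(Mul(Pow(11, -1), 1), Add(-2, 0)), 25), 2) = Pow(Add(Mul(Mul(Rational(1, 11), 1), -2), 25), 2) = Pow(Add(Mul(Rational(1, 11), -2), 25), 2) = Pow(Add(Rational(-2, 11), 25), 2) = Pow(Rational(273, 11), 2) = Rational(74529, 121)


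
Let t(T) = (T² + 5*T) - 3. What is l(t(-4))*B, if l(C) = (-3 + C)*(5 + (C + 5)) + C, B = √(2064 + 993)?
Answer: -37*√3057 ≈ -2045.7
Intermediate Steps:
t(T) = -3 + T² + 5*T
B = √3057 ≈ 55.290
l(C) = C + (-3 + C)*(10 + C) (l(C) = (-3 + C)*(5 + (5 + C)) + C = (-3 + C)*(10 + C) + C = C + (-3 + C)*(10 + C))
l(t(-4))*B = (-30 + (-3 + (-4)² + 5*(-4))² + 8*(-3 + (-4)² + 5*(-4)))*√3057 = (-30 + (-3 + 16 - 20)² + 8*(-3 + 16 - 20))*√3057 = (-30 + (-7)² + 8*(-7))*√3057 = (-30 + 49 - 56)*√3057 = -37*√3057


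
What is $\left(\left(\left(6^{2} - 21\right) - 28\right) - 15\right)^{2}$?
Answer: $784$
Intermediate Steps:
$\left(\left(\left(6^{2} - 21\right) - 28\right) - 15\right)^{2} = \left(\left(\left(36 - 21\right) - 28\right) - 15\right)^{2} = \left(\left(15 - 28\right) - 15\right)^{2} = \left(-13 - 15\right)^{2} = \left(-28\right)^{2} = 784$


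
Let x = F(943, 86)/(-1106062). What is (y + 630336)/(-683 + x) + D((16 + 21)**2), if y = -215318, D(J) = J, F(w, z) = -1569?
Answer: 575160046597/755438777 ≈ 761.36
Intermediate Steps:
x = 1569/1106062 (x = -1569/(-1106062) = -1569*(-1/1106062) = 1569/1106062 ≈ 0.0014185)
(y + 630336)/(-683 + x) + D((16 + 21)**2) = (-215318 + 630336)/(-683 + 1569/1106062) + (16 + 21)**2 = 415018/(-755438777/1106062) + 37**2 = 415018*(-1106062/755438777) + 1369 = -459035639116/755438777 + 1369 = 575160046597/755438777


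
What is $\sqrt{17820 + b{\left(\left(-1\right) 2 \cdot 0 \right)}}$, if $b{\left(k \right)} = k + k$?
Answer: $18 \sqrt{55} \approx 133.49$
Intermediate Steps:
$b{\left(k \right)} = 2 k$
$\sqrt{17820 + b{\left(\left(-1\right) 2 \cdot 0 \right)}} = \sqrt{17820 + 2 \left(-1\right) 2 \cdot 0} = \sqrt{17820 + 2 \left(\left(-2\right) 0\right)} = \sqrt{17820 + 2 \cdot 0} = \sqrt{17820 + 0} = \sqrt{17820} = 18 \sqrt{55}$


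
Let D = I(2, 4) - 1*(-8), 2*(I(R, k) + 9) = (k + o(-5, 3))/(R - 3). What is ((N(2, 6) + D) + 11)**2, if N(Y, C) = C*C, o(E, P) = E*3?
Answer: 10609/4 ≈ 2652.3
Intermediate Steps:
o(E, P) = 3*E
I(R, k) = -9 + (-15 + k)/(2*(-3 + R)) (I(R, k) = -9 + ((k + 3*(-5))/(R - 3))/2 = -9 + ((k - 15)/(-3 + R))/2 = -9 + ((-15 + k)/(-3 + R))/2 = -9 + (-15 + k)/(2*(-3 + R)))
N(Y, C) = C**2
D = 9/2 (D = (39 + 4 - 18*2)/(2*(-3 + 2)) - 1*(-8) = (1/2)*(39 + 4 - 36)/(-1) + 8 = (1/2)*(-1)*7 + 8 = -7/2 + 8 = 9/2 ≈ 4.5000)
((N(2, 6) + D) + 11)**2 = ((6**2 + 9/2) + 11)**2 = ((36 + 9/2) + 11)**2 = (81/2 + 11)**2 = (103/2)**2 = 10609/4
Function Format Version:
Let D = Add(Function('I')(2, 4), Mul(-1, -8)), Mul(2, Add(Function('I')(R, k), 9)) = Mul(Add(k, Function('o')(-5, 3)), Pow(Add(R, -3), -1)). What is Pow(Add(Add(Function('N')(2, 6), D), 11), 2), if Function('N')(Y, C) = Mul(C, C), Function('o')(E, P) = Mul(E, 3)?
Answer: Rational(10609, 4) ≈ 2652.3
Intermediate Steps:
Function('o')(E, P) = Mul(3, E)
Function('I')(R, k) = Add(-9, Mul(Rational(1, 2), Pow(Add(-3, R), -1), Add(-15, k))) (Function('I')(R, k) = Add(-9, Mul(Rational(1, 2), Mul(Add(k, Mul(3, -5)), Pow(Add(R, -3), -1)))) = Add(-9, Mul(Rational(1, 2), Mul(Add(k, -15), Pow(Add(-3, R), -1)))) = Add(-9, Mul(Rational(1, 2), Mul(Add(-15, k), Pow(Add(-3, R), -1)))) = Add(-9, Mul(Rational(1, 2), Mul(Pow(Add(-3, R), -1), Add(-15, k)))) = Add(-9, Mul(Rational(1, 2), Pow(Add(-3, R), -1), Add(-15, k))))
Function('N')(Y, C) = Pow(C, 2)
D = Rational(9, 2) (D = Add(Mul(Rational(1, 2), Pow(Add(-3, 2), -1), Add(39, 4, Mul(-18, 2))), Mul(-1, -8)) = Add(Mul(Rational(1, 2), Pow(-1, -1), Add(39, 4, -36)), 8) = Add(Mul(Rational(1, 2), -1, 7), 8) = Add(Rational(-7, 2), 8) = Rational(9, 2) ≈ 4.5000)
Pow(Add(Add(Function('N')(2, 6), D), 11), 2) = Pow(Add(Add(Pow(6, 2), Rational(9, 2)), 11), 2) = Pow(Add(Add(36, Rational(9, 2)), 11), 2) = Pow(Add(Rational(81, 2), 11), 2) = Pow(Rational(103, 2), 2) = Rational(10609, 4)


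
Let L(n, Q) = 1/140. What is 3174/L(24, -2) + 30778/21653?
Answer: 9621757858/21653 ≈ 4.4436e+5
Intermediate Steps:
L(n, Q) = 1/140
3174/L(24, -2) + 30778/21653 = 3174/(1/140) + 30778/21653 = 3174*140 + 30778*(1/21653) = 444360 + 30778/21653 = 9621757858/21653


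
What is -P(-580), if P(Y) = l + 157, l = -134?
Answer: -23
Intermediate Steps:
P(Y) = 23 (P(Y) = -134 + 157 = 23)
-P(-580) = -1*23 = -23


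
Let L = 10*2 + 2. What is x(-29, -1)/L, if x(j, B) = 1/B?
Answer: -1/22 ≈ -0.045455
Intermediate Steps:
L = 22 (L = 20 + 2 = 22)
x(-29, -1)/L = 1/(-1*22) = -1*1/22 = -1/22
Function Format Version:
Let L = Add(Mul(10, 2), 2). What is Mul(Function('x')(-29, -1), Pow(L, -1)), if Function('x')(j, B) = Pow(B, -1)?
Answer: Rational(-1, 22) ≈ -0.045455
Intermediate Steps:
L = 22 (L = Add(20, 2) = 22)
Mul(Function('x')(-29, -1), Pow(L, -1)) = Mul(Pow(-1, -1), Pow(22, -1)) = Mul(-1, Rational(1, 22)) = Rational(-1, 22)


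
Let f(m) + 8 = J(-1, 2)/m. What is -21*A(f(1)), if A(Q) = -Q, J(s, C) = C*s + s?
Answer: -231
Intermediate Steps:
J(s, C) = s + C*s
f(m) = -8 - 3/m (f(m) = -8 + (-(1 + 2))/m = -8 + (-1*3)/m = -8 - 3/m)
-21*A(f(1)) = -(-21)*(-8 - 3/1) = -(-21)*(-8 - 3*1) = -(-21)*(-8 - 3) = -(-21)*(-11) = -21*11 = -231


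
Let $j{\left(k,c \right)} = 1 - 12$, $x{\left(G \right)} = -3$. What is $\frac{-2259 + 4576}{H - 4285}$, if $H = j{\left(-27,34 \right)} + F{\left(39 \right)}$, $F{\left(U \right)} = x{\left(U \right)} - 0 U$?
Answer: $- \frac{2317}{4299} \approx -0.53896$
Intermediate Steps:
$F{\left(U \right)} = -3$ ($F{\left(U \right)} = -3 - 0 U = -3 - 0 = -3 + 0 = -3$)
$j{\left(k,c \right)} = -11$
$H = -14$ ($H = -11 - 3 = -14$)
$\frac{-2259 + 4576}{H - 4285} = \frac{-2259 + 4576}{-14 - 4285} = \frac{2317}{-4299} = 2317 \left(- \frac{1}{4299}\right) = - \frac{2317}{4299}$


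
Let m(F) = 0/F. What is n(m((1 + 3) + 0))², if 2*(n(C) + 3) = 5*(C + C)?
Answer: 9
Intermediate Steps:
m(F) = 0
n(C) = -3 + 5*C (n(C) = -3 + (5*(C + C))/2 = -3 + (5*(2*C))/2 = -3 + (10*C)/2 = -3 + 5*C)
n(m((1 + 3) + 0))² = (-3 + 5*0)² = (-3 + 0)² = (-3)² = 9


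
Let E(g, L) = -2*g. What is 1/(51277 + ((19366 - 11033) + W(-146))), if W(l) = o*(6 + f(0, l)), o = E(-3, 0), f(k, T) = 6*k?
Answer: 1/59646 ≈ 1.6766e-5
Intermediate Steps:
o = 6 (o = -2*(-3) = 6)
W(l) = 36 (W(l) = 6*(6 + 6*0) = 6*(6 + 0) = 6*6 = 36)
1/(51277 + ((19366 - 11033) + W(-146))) = 1/(51277 + ((19366 - 11033) + 36)) = 1/(51277 + (8333 + 36)) = 1/(51277 + 8369) = 1/59646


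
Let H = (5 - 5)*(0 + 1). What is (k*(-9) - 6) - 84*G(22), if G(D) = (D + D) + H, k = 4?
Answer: -3738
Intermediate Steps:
H = 0 (H = 0*1 = 0)
G(D) = 2*D (G(D) = (D + D) + 0 = 2*D + 0 = 2*D)
(k*(-9) - 6) - 84*G(22) = (4*(-9) - 6) - 168*22 = (-36 - 6) - 84*44 = -42 - 3696 = -3738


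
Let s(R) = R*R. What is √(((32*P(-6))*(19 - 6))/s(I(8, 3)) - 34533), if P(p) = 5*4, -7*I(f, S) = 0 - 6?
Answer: I*√208877/3 ≈ 152.34*I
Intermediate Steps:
I(f, S) = 6/7 (I(f, S) = -(0 - 6)/7 = -⅐*(-6) = 6/7)
P(p) = 20
s(R) = R²
√(((32*P(-6))*(19 - 6))/s(I(8, 3)) - 34533) = √(((32*20)*(19 - 6))/((6/7)²) - 34533) = √((640*13)/(36/49) - 34533) = √(8320*(49/36) - 34533) = √(101920/9 - 34533) = √(-208877/9) = I*√208877/3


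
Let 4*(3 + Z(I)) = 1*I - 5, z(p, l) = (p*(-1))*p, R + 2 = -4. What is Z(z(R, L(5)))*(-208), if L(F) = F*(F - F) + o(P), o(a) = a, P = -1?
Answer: 2756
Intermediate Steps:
R = -6 (R = -2 - 4 = -6)
L(F) = -1 (L(F) = F*(F - F) - 1 = F*0 - 1 = 0 - 1 = -1)
z(p, l) = -p² (z(p, l) = (-p)*p = -p²)
Z(I) = -17/4 + I/4 (Z(I) = -3 + (1*I - 5)/4 = -3 + (I - 5)/4 = -3 + (-5 + I)/4 = -3 + (-5/4 + I/4) = -17/4 + I/4)
Z(z(R, L(5)))*(-208) = (-17/4 + (-1*(-6)²)/4)*(-208) = (-17/4 + (-1*36)/4)*(-208) = (-17/4 + (¼)*(-36))*(-208) = (-17/4 - 9)*(-208) = -53/4*(-208) = 2756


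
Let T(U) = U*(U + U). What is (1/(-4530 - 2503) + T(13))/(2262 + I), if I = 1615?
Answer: 2377153/27266941 ≈ 0.087181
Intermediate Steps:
T(U) = 2*U² (T(U) = U*(2*U) = 2*U²)
(1/(-4530 - 2503) + T(13))/(2262 + I) = (1/(-4530 - 2503) + 2*13²)/(2262 + 1615) = (1/(-7033) + 2*169)/3877 = (-1/7033 + 338)*(1/3877) = (2377153/7033)*(1/3877) = 2377153/27266941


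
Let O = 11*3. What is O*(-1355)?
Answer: -44715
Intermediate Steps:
O = 33
O*(-1355) = 33*(-1355) = -44715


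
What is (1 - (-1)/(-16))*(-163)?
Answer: -2445/16 ≈ -152.81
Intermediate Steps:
(1 - (-1)/(-16))*(-163) = (1 - (-1)*(-1)/16)*(-163) = (1 - 1*1/16)*(-163) = (1 - 1/16)*(-163) = (15/16)*(-163) = -2445/16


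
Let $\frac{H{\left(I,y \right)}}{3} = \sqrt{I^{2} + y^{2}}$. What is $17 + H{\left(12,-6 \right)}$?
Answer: $17 + 18 \sqrt{5} \approx 57.249$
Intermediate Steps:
$H{\left(I,y \right)} = 3 \sqrt{I^{2} + y^{2}}$
$17 + H{\left(12,-6 \right)} = 17 + 3 \sqrt{12^{2} + \left(-6\right)^{2}} = 17 + 3 \sqrt{144 + 36} = 17 + 3 \sqrt{180} = 17 + 3 \cdot 6 \sqrt{5} = 17 + 18 \sqrt{5}$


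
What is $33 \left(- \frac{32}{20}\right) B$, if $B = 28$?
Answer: $- \frac{7392}{5} \approx -1478.4$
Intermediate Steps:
$33 \left(- \frac{32}{20}\right) B = 33 \left(- \frac{32}{20}\right) 28 = 33 \left(\left(-32\right) \frac{1}{20}\right) 28 = 33 \left(- \frac{8}{5}\right) 28 = \left(- \frac{264}{5}\right) 28 = - \frac{7392}{5}$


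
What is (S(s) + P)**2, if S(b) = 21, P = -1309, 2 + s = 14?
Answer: 1658944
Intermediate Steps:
s = 12 (s = -2 + 14 = 12)
(S(s) + P)**2 = (21 - 1309)**2 = (-1288)**2 = 1658944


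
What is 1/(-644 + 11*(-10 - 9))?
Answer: -1/853 ≈ -0.0011723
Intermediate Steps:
1/(-644 + 11*(-10 - 9)) = 1/(-644 + 11*(-19)) = 1/(-644 - 209) = 1/(-853) = -1/853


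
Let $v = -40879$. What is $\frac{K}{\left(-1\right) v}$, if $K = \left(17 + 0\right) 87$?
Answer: $\frac{1479}{40879} \approx 0.03618$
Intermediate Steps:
$K = 1479$ ($K = 17 \cdot 87 = 1479$)
$\frac{K}{\left(-1\right) v} = \frac{1479}{\left(-1\right) \left(-40879\right)} = \frac{1479}{40879}$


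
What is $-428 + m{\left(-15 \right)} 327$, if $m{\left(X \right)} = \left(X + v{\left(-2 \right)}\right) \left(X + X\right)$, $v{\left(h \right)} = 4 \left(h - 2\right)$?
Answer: $303682$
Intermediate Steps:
$v{\left(h \right)} = -8 + 4 h$ ($v{\left(h \right)} = 4 \left(-2 + h\right) = -8 + 4 h$)
$m{\left(X \right)} = 2 X \left(-16 + X\right)$ ($m{\left(X \right)} = \left(X + \left(-8 + 4 \left(-2\right)\right)\right) \left(X + X\right) = \left(X - 16\right) 2 X = \left(-16 + X\right) 2 X = 2 X \left(-16 + X\right)$)
$-428 + m{\left(-15 \right)} 327 = -428 + 2 \left(-15\right) \left(-16 - 15\right) 327 = -428 + 2 \left(-15\right) \left(-31\right) 327 = -428 + 930 \cdot 327 = -428 + 304110 = 303682$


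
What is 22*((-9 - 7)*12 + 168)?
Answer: -528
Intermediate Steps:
22*((-9 - 7)*12 + 168) = 22*(-16*12 + 168) = 22*(-192 + 168) = 22*(-24) = -528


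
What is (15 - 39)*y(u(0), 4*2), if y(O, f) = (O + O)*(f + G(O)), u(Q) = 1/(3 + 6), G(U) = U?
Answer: -1168/27 ≈ -43.259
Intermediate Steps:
u(Q) = ⅑ (u(Q) = 1/9 = ⅑)
y(O, f) = 2*O*(O + f) (y(O, f) = (O + O)*(f + O) = (2*O)*(O + f) = 2*O*(O + f))
(15 - 39)*y(u(0), 4*2) = (15 - 39)*(2*(⅑)*(⅑ + 4*2)) = -48*(⅑ + 8)/9 = -48*73/(9*9) = -24*146/81 = -1168/27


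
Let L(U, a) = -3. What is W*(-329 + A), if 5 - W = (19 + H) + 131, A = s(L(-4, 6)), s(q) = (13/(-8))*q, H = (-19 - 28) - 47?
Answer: 132243/8 ≈ 16530.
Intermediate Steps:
H = -94 (H = -47 - 47 = -94)
s(q) = -13*q/8 (s(q) = (13*(-⅛))*q = -13*q/8)
A = 39/8 (A = -13/8*(-3) = 39/8 ≈ 4.8750)
W = -51 (W = 5 - ((19 - 94) + 131) = 5 - (-75 + 131) = 5 - 1*56 = 5 - 56 = -51)
W*(-329 + A) = -51*(-329 + 39/8) = -51*(-2593/8) = 132243/8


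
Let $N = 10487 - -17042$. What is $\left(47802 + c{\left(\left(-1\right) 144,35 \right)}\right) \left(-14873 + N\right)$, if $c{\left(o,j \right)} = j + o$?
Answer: $603602608$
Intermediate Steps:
$N = 27529$ ($N = 10487 + 17042 = 27529$)
$\left(47802 + c{\left(\left(-1\right) 144,35 \right)}\right) \left(-14873 + N\right) = \left(47802 + \left(35 - 144\right)\right) \left(-14873 + 27529\right) = \left(47802 + \left(35 - 144\right)\right) 12656 = \left(47802 - 109\right) 12656 = 47693 \cdot 12656 = 603602608$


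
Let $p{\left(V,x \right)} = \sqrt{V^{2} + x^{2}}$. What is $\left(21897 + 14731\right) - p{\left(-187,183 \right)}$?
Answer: $36628 - \sqrt{68458} \approx 36366.0$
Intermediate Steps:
$\left(21897 + 14731\right) - p{\left(-187,183 \right)} = \left(21897 + 14731\right) - \sqrt{\left(-187\right)^{2} + 183^{2}} = 36628 - \sqrt{34969 + 33489} = 36628 - \sqrt{68458}$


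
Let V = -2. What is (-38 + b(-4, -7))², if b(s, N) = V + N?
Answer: 2209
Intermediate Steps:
b(s, N) = -2 + N
(-38 + b(-4, -7))² = (-38 + (-2 - 7))² = (-38 - 9)² = (-47)² = 2209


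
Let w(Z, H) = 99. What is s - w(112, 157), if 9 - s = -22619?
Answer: 22529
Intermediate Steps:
s = 22628 (s = 9 - 1*(-22619) = 9 + 22619 = 22628)
s - w(112, 157) = 22628 - 1*99 = 22628 - 99 = 22529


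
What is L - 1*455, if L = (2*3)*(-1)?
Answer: -461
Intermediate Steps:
L = -6 (L = 6*(-1) = -6)
L - 1*455 = -6 - 1*455 = -6 - 455 = -461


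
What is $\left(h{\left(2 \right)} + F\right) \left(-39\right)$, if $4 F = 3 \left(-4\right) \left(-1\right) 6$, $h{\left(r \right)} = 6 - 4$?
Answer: $-780$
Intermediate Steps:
$h{\left(r \right)} = 2$
$F = 18$ ($F = \frac{3 \left(-4\right) \left(-1\right) 6}{4} = \frac{3 \cdot 4 \cdot 6}{4} = \frac{3 \cdot 24}{4} = \frac{1}{4} \cdot 72 = 18$)
$\left(h{\left(2 \right)} + F\right) \left(-39\right) = \left(2 + 18\right) \left(-39\right) = 20 \left(-39\right) = -780$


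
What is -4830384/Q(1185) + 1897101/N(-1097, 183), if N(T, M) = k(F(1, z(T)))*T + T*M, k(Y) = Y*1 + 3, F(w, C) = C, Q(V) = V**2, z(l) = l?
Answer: -721123238401/467778708525 ≈ -1.5416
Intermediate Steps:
k(Y) = 3 + Y (k(Y) = Y + 3 = 3 + Y)
N(T, M) = M*T + T*(3 + T) (N(T, M) = (3 + T)*T + T*M = T*(3 + T) + M*T = M*T + T*(3 + T))
-4830384/Q(1185) + 1897101/N(-1097, 183) = -4830384/(1185**2) + 1897101/((-1097*(3 + 183 - 1097))) = -4830384/1404225 + 1897101/((-1097*(-911))) = -4830384*1/1404225 + 1897101/999367 = -1610128/468075 + 1897101*(1/999367) = -1610128/468075 + 1897101/999367 = -721123238401/467778708525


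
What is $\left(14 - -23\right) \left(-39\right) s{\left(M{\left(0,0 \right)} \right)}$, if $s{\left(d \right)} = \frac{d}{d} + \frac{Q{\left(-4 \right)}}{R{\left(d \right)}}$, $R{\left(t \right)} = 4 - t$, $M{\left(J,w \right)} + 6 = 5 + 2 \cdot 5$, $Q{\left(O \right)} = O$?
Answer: $- \frac{12987}{5} \approx -2597.4$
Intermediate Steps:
$M{\left(J,w \right)} = 9$ ($M{\left(J,w \right)} = -6 + \left(5 + 2 \cdot 5\right) = -6 + \left(5 + 10\right) = -6 + 15 = 9$)
$s{\left(d \right)} = 1 - \frac{4}{4 - d}$ ($s{\left(d \right)} = \frac{d}{d} - \frac{4}{4 - d} = 1 - \frac{4}{4 - d}$)
$\left(14 - -23\right) \left(-39\right) s{\left(M{\left(0,0 \right)} \right)} = \left(14 - -23\right) \left(-39\right) \frac{9}{-4 + 9} = \left(14 + 23\right) \left(-39\right) \frac{9}{5} = 37 \left(-39\right) 9 \cdot \frac{1}{5} = \left(-1443\right) \frac{9}{5} = - \frac{12987}{5}$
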